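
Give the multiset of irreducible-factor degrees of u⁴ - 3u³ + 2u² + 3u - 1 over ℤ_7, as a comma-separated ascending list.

Write f(u) = u⁴ - 3u³ + 2u² + 3u - 1.
Complete factorization: f(u) = (u² + 2u + 2)·(u² + 2u + 3).
Factor degrees with multiplicity: 2 + 2 = 4.

2, 2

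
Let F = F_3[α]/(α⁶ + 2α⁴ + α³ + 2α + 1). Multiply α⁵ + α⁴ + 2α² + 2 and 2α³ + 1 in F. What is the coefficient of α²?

2

Multiply in F_3[α]: (α⁵ + α⁴ + 2α² + 2)·(2α³ + 1) = 2α⁸ + 2α⁷ + 2α⁵ + α⁴ + α³ + 2α² + 2.
Reduce using α⁶ ≡ α⁴ + 2α³ + α + 2 (mod α⁶ + 2α⁴ + α³ + 2α + 1).
Reduced: 2α⁵ + α⁴ + α³ + 2α².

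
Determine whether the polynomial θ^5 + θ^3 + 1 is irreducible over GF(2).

Yes

Write g(θ) = θ^5 + θ^3 + 1.
Check for roots in GF(2): g(0) = 1; g(1) = 1.
No roots, so no linear factors.
Monic irreducibles of degree 2 over GF(2): θ^2 + θ + 1.
None of them divide g (all give nonzero remainder).
No irreducible factor of degree ≤ 2 exists, so g is irreducible over GF(2).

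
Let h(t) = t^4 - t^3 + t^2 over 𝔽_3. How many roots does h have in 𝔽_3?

Evaluate at each of the 3 elements of 𝔽_3:
h(0) = 0 → root; h(1) = 1; h(2) = 0 → root.
Roots: {0, 2}.

2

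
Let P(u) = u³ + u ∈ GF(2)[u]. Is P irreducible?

No

Check for roots in GF(2): P(0) = 0 → root; P(1) = 0 → root.
P(0) = 0, so (u) divides P(u); P is reducible.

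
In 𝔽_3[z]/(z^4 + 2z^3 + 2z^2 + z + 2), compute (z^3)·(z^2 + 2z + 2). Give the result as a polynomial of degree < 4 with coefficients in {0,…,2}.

2z^2 + z

Multiply in 𝔽_3[z]: (z^3)·(z^2 + 2z + 2) = z^5 + 2z^4 + 2z^3.
Reduce using z^4 ≡ z^3 + z^2 + 2z + 1 (mod z^4 + 2z^3 + 2z^2 + z + 2).
Reduced: 2z^2 + z.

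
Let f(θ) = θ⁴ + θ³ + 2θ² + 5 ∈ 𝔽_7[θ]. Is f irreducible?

No

Check for roots in 𝔽_7: f(0) = 5; f(1) = 2; f(2) = 2; f(3) = 5; f(4) = 0 → root; f(5) = 0 → root; f(6) = 0 → root.
f(4) = 0, so (θ − 4) divides f(θ); f is reducible.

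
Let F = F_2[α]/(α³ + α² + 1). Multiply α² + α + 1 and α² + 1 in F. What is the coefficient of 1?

Multiply in F_2[α]: (α² + α + 1)·(α² + 1) = α⁴ + α³ + α + 1.
Reduce using α³ ≡ α² + 1 (mod α³ + α² + 1).
Reduced: 1.

1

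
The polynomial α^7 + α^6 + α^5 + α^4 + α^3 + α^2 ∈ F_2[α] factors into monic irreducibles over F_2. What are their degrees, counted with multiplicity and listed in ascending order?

Write h(α) = α^7 + α^6 + α^5 + α^4 + α^3 + α^2.
Roots in F_2: h(0) = 0 → root; h(1) = 0 → root.
Linear factors from roots: (α), (α + 1).
Complete factorization: h(α) = (α + 1)·(α)^2·(α^2 + α + 1)^2.
Factor degrees with multiplicity: 1 + 1 + 1 + 2 + 2 = 7.

1, 1, 1, 2, 2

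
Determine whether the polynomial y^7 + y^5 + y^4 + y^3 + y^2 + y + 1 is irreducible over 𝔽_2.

Yes

Write m(y) = y^7 + y^5 + y^4 + y^3 + y^2 + y + 1.
Check for roots in 𝔽_2: m(0) = 1; m(1) = 1.
No roots, so no linear factors.
Monic irreducibles of degree 2 over GF(2): y^2 + y + 1.
None of them divide m (all give nonzero remainder).
Monic irreducibles of degree 3 over GF(2): y^3 + y + 1, y^3 + y^2 + 1.
None of them divide m (all give nonzero remainder).
No irreducible factor of degree ≤ 3 exists, so m is irreducible over GF(2).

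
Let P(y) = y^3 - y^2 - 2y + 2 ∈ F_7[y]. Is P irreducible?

Check for roots in F_7: P(0) = 2; P(1) = 0 → root; P(2) = 2; P(3) = 0 → root; P(4) = 0 → root; P(5) = 1; P(6) = 2.
P(1) = 0, so (y − 1) divides P(y); P is reducible.

No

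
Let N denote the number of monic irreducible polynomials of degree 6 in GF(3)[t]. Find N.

Gauss's count: N_{3}(6) = (1/6) Σ_{d|6} μ(6/d)·3^d.
Divisors of 6: 1, 2, 3, 6; μ(6/d) for each: 1, -1, -1, 1.
Σ = 3^1 − 3^2 − 3^3 + 3^6 = 696.
N = 696/6 = 116.

116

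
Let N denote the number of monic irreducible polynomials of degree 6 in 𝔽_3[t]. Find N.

116

The number of monic irreducibles of degree 6 over GF(3) is (1/6)·Σ_{d∣6} μ(6/d) 3^d.
Divisors of 6: 1, 2, 3, 6; μ(6/d) for each: 1, -1, -1, 1.
Σ = 3^1 − 3^2 − 3^3 + 3^6 = 696.
N = 696/6 = 116.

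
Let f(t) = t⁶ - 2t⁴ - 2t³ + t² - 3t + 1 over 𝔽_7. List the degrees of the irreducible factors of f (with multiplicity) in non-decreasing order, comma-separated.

Complete factorization: f(t) = (t⁶ - 2t⁴ - 2t³ + t² - 3t + 1).
Factor degrees with multiplicity: 6 = 6.

6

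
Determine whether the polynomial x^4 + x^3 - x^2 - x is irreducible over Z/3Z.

Write h(x) = x^4 + x^3 - x^2 - x.
Check for roots in Z/3Z: h(0) = 0 → root; h(1) = 0 → root; h(2) = 0 → root.
h(0) = 0, so (x) divides h(x); h is reducible.

No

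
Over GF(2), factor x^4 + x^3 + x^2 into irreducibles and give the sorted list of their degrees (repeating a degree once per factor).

Write g(x) = x^4 + x^3 + x^2.
Roots in GF(2): g(0) = 0 → root; g(1) = 1.
Linear factors from roots: (x).
Complete factorization: g(x) = (x)^2·(x^2 + x + 1).
Factor degrees with multiplicity: 1 + 1 + 2 = 4.

1, 1, 2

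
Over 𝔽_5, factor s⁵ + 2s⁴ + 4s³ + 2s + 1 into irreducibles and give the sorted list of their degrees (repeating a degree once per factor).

1, 1, 3

Write g(s) = s⁵ + 2s⁴ + 4s³ + 2s + 1.
Roots in 𝔽_5: g(0) = 1; g(1) = 0 → root; g(2) = 1; g(3) = 0 → root; g(4) = 1.
Linear factors from roots: (s + 4), (s + 2).
Complete factorization: g(s) = (s + 2)·(s + 4)·(s³ + s² + 2).
Factor degrees with multiplicity: 1 + 1 + 3 = 5.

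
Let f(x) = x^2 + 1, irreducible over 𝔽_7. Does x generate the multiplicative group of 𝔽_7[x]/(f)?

No

|GF(7^2)^×| = 7^2 − 1 = 48. Prime factorization: 48 = 2^4·3.
f is primitive ⇔ x has order 48 in GF(7)[x]/(f), i.e. x^(48/q) ≠ 1 for each prime q | 48.
x^(24) mod f = 1
x^(16) mod f = 1
Since x^(24) = 1, the order of x divides 24 < 48; not primitive.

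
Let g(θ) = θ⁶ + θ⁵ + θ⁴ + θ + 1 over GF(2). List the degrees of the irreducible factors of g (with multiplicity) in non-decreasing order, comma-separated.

6

Roots in GF(2): g(0) = 1; g(1) = 1.
Complete factorization: g(θ) = (θ⁶ + θ⁵ + θ⁴ + θ + 1).
Factor degrees with multiplicity: 6 = 6.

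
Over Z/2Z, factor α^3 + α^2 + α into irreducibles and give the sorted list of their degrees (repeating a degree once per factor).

Write h(α) = α^3 + α^2 + α.
Roots in Z/2Z: h(0) = 0 → root; h(1) = 1.
Linear factors from roots: (α).
Complete factorization: h(α) = (α)·(α^2 + α + 1).
Factor degrees with multiplicity: 1 + 2 = 3.

1, 2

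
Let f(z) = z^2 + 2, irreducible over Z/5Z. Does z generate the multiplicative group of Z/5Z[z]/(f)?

|GF(5^2)^×| = 5^2 − 1 = 24. Prime factorization: 24 = 2^3·3.
f is primitive ⇔ z has order 24 in GF(5)[z]/(f), i.e. z^(24/q) ≠ 1 for each prime q | 24.
z^(12) mod f = 4.
z^(8) mod f = 1
Since z^(8) = 1, the order of z divides 8 < 24; not primitive.

No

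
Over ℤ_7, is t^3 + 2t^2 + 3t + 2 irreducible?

No

Write h(t) = t^3 + 2t^2 + 3t + 2.
Check for roots in ℤ_7: h(0) = 2; h(1) = 1; h(2) = 3; h(3) = 0 → root; h(4) = 5; h(5) = 3; h(6) = 0 → root.
h(3) = 0, so (t − 3) divides h(t); h is reducible.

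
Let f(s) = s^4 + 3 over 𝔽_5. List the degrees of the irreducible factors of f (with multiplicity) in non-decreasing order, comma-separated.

Roots in 𝔽_5: f(0) = 3; f(1) = 4; f(2) = 4; f(3) = 4; f(4) = 4.
Complete factorization: f(s) = (s^4 + 3).
Factor degrees with multiplicity: 4 = 4.

4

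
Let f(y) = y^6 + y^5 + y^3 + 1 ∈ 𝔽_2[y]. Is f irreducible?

Check for roots in 𝔽_2: f(0) = 1; f(1) = 0 → root.
f(1) = 0, so (y − 1) divides f(y); f is reducible.

No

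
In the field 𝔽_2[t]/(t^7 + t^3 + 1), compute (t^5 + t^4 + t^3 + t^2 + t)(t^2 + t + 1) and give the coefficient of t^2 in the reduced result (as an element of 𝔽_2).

Multiply in 𝔽_2[t]: (t^5 + t^4 + t^3 + t^2 + t)·(t^2 + t + 1) = t^7 + t^5 + t^4 + t^3 + t.
Reduce using t^7 ≡ t^3 + 1 (mod t^7 + t^3 + 1).
Reduced: t^5 + t^4 + t + 1.

0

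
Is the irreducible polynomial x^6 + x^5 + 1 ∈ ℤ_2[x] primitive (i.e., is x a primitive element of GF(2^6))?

Write f(x) = x^6 + x^5 + 1.
|GF(2^6)^×| = 2^6 − 1 = 63. Prime factorization: 63 = 3^2·7.
f is primitive ⇔ x has order 63 in GF(2)[x]/(f), i.e. x^(63/q) ≠ 1 for each prime q | 63.
x^(21) mod f = x^5 + x^4 + x^3 + 1.
x^(9) mod f = x^5 + x^3 + x^2 + x + 1.
None equal 1, so x has full order 63; f is primitive.

Yes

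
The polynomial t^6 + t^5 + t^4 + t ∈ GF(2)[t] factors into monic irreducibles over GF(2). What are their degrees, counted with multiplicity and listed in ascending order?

1, 1, 1, 3

Write f(t) = t^6 + t^5 + t^4 + t.
Roots in GF(2): f(0) = 0 → root; f(1) = 0 → root.
Linear factors from roots: (t), (t + 1).
Complete factorization: f(t) = (t)·(t + 1)^2·(t^3 + t^2 + 1).
Factor degrees with multiplicity: 1 + 1 + 1 + 3 = 6.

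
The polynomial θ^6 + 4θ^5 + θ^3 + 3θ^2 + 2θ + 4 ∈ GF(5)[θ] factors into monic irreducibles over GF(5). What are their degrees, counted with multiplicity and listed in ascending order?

1, 1, 1, 1, 2

Write h(θ) = θ^6 + 4θ^5 + θ^3 + 3θ^2 + 2θ + 4.
Roots in GF(5): h(0) = 4; h(1) = 0 → root; h(2) = 0 → root; h(3) = 0 → root; h(4) = 1.
Linear factors from roots: (θ + 4), (θ + 3), (θ + 2).
Complete factorization: h(θ) = (θ + 3)·(θ + 4)·(θ + 2)^2·(θ^2 + 3θ + 3).
Factor degrees with multiplicity: 1 + 1 + 1 + 1 + 2 = 6.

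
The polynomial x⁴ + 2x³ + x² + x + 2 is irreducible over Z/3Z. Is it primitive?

Write f(x) = x⁴ + 2x³ + x² + x + 2.
|GF(3^4)^×| = 3^4 − 1 = 80. Prime factorization: 80 = 2^4·5.
f is primitive ⇔ x has order 80 in GF(3)[x]/(f), i.e. x^(80/q) ≠ 1 for each prime q | 80.
x^(40) mod f = 2.
x^(16) mod f = x³ + 1.
None equal 1, so x has full order 80; f is primitive.

Yes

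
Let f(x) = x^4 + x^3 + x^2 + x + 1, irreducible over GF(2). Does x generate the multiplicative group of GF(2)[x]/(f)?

|GF(2^4)^×| = 2^4 − 1 = 15. Prime factorization: 15 = 3·5.
f is primitive ⇔ x has order 15 in GF(2)[x]/(f), i.e. x^(15/q) ≠ 1 for each prime q | 15.
x^(5) mod f = 1
x^(3) mod f = x^3.
Since x^(5) = 1, the order of x divides 5 < 15; not primitive.

No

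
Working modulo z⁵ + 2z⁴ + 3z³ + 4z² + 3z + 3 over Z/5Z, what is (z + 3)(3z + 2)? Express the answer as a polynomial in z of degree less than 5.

3z^2 + z + 1

Multiply in Z/5Z[z]: (z + 3)·(3z + 2) = 3z² + z + 1.
Reduced: 3z² + z + 1.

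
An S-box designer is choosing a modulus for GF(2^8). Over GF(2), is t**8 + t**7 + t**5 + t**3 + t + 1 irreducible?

Write f(t) = t**8 + t**7 + t**5 + t**3 + t + 1.
Check for roots in GF(2): f(0) = 1; f(1) = 0 → root.
f(1) = 0, so (t − 1) divides f(t); f is reducible.

No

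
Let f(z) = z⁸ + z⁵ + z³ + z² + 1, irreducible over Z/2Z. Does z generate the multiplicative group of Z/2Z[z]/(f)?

|GF(2^8)^×| = 2^8 − 1 = 255. Prime factorization: 255 = 3·5·17.
f is primitive ⇔ z has order 255 in GF(2)[z]/(f), i.e. z^(255/q) ≠ 1 for each prime q | 255.
z^(85) mod f = z⁷ + z⁵ + z⁴ + z³ + z² + z.
z^(51) mod f = z⁷ + z⁶ + z⁴ + z³ + z².
z^(15) mod f = z⁷ + z⁶ + z⁵ + z².
None equal 1, so z has full order 255; f is primitive.

Yes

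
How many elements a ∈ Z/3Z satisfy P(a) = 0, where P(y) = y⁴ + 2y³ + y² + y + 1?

Evaluate at each of the 3 elements of Z/3Z:
P(0) = 1; P(1) = 0 → root; P(2) = 0 → root.
Roots: {1, 2}.

2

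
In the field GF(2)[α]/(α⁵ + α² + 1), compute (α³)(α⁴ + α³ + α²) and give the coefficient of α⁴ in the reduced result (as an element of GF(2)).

1

Multiply in GF(2)[α]: (α³)·(α⁴ + α³ + α²) = α⁷ + α⁶ + α⁵.
Reduce using α⁵ ≡ α² + 1 (mod α⁵ + α² + 1).
Reduced: α⁴ + α³ + α + 1.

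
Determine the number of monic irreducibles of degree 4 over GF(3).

18

x^(3^4) − x is the product of all monic irreducibles of degree dividing 4; Möbius inversion gives N = (1/4) Σ μ(4/d)·3^d.
Divisors of 4: 1, 2, 4; μ(4/d) for each: 0, -1, 1.
Σ = − 3^2 + 3^4 = 72.
N = 72/4 = 18.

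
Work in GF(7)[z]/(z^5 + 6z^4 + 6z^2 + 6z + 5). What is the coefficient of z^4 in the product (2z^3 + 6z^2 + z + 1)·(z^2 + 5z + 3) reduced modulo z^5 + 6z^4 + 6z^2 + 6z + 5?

Multiply in GF(7)[z]: (2z^3 + 6z^2 + z + 1)·(z^2 + 5z + 3) = 2z^5 + 2z^4 + 2z^3 + 3z^2 + z + 3.
Reduce using z^5 ≡ z^4 + z^2 + z + 2 (mod z^5 + 6z^4 + 6z^2 + 6z + 5).
Reduced: 4z^4 + 2z^3 + 5z^2 + 3z.

4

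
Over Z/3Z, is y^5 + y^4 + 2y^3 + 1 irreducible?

Yes

Write f(y) = y^5 + y^4 + 2y^3 + 1.
Check for roots in Z/3Z: f(0) = 1; f(1) = 2; f(2) = 2.
No roots, so no linear factors.
Monic irreducibles of degree 2 over GF(3): y^2 + 1, y^2 + y + 2, y^2 + 2y + 2.
None of them divide f (all give nonzero remainder).
No irreducible factor of degree ≤ 2 exists, so f is irreducible over GF(3).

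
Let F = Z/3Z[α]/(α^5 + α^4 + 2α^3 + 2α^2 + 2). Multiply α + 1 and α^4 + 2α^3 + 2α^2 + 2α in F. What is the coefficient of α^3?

Multiply in Z/3Z[α]: (α + 1)·(α^4 + 2α^3 + 2α^2 + 2α) = α^5 + α^3 + α^2 + 2α.
Reduce using α^5 ≡ 2α^4 + α^3 + α^2 + 1 (mod α^5 + α^4 + 2α^3 + 2α^2 + 2).
Reduced: 2α^4 + 2α^3 + 2α^2 + 2α + 1.

2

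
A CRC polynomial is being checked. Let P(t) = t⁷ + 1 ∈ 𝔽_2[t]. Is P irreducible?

Check for roots in 𝔽_2: P(0) = 1; P(1) = 0 → root.
P(1) = 0, so (t − 1) divides P(t); P is reducible.

No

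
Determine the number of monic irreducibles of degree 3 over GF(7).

x^(7^3) − x is the product of all monic irreducibles of degree dividing 3; Möbius inversion gives N = (1/3) Σ μ(3/d)·7^d.
Divisors of 3: 1, 3; μ(3/d) for each: -1, 1.
Σ = − 7^1 + 7^3 = 336.
N = 336/3 = 112.

112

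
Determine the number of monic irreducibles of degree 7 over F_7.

117648

Gauss's count: N_{7}(7) = (1/7) Σ_{d|7} μ(7/d)·7^d.
Divisors of 7: 1, 7; μ(7/d) for each: -1, 1.
Σ = − 7^1 + 7^7 = 823536.
N = 823536/7 = 117648.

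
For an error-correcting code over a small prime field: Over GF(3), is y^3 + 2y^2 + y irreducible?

No

Write g(y) = y^3 + 2y^2 + y.
Check for roots in GF(3): g(0) = 0 → root; g(1) = 1; g(2) = 0 → root.
g(0) = 0, so (y) divides g(y); g is reducible.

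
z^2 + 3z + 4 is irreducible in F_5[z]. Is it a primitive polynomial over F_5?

Write f(z) = z^2 + 3z + 4.
|GF(5^2)^×| = 5^2 − 1 = 24. Prime factorization: 24 = 2^3·3.
f is primitive ⇔ z has order 24 in GF(5)[z]/(f), i.e. z^(24/q) ≠ 1 for each prime q | 24.
z^(12) mod f = 1
z^(8) mod f = 3z + 4.
Since z^(12) = 1, the order of z divides 12 < 24; not primitive.

No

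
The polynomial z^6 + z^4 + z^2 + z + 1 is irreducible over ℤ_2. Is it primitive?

Write f(z) = z^6 + z^4 + z^2 + z + 1.
|GF(2^6)^×| = 2^6 − 1 = 63. Prime factorization: 63 = 3^2·7.
f is primitive ⇔ z has order 63 in GF(2)[z]/(f), i.e. z^(63/q) ≠ 1 for each prime q | 63.
z^(21) mod f = 1
z^(9) mod f = z^4 + z^2 + z.
Since z^(21) = 1, the order of z divides 21 < 63; not primitive.

No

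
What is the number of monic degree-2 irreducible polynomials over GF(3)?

3

By the necklace-counting formula, N_3(2) = (1/2) Σ_{d|2} μ(2/d)·3^d.
Divisors of 2: 1, 2; μ(2/d) for each: -1, 1.
Σ = − 3^1 + 3^2 = 6.
N = 6/2 = 3.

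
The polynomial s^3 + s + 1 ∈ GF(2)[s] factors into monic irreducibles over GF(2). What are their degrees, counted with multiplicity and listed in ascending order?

Write g(s) = s^3 + s + 1.
Roots in GF(2): g(0) = 1; g(1) = 1.
Complete factorization: g(s) = (s^3 + s + 1).
Factor degrees with multiplicity: 3 = 3.

3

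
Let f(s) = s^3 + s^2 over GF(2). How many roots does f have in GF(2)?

2

Evaluate at each of the 2 elements of GF(2):
f(0) = 0 → root; f(1) = 0 → root.
Roots: {0, 1}.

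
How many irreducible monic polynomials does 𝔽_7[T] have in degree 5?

By the necklace-counting formula, N_7(5) = (1/5) Σ_{d|5} μ(5/d)·7^d.
Divisors of 5: 1, 5; μ(5/d) for each: -1, 1.
Σ = − 7^1 + 7^5 = 16800.
N = 16800/5 = 3360.

3360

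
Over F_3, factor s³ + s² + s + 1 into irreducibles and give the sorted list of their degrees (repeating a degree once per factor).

1, 2

Write h(s) = s³ + s² + s + 1.
Roots in F_3: h(0) = 1; h(1) = 1; h(2) = 0 → root.
Linear factors from roots: (s + 1).
Complete factorization: h(s) = (s + 1)·(s² + 1).
Factor degrees with multiplicity: 1 + 2 = 3.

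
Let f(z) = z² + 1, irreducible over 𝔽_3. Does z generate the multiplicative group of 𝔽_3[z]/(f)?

|GF(3^2)^×| = 3^2 − 1 = 8. Prime factorization: 8 = 2^3.
f is primitive ⇔ z has order 8 in GF(3)[z]/(f), i.e. z^(8/q) ≠ 1 for each prime q | 8.
z^(4) mod f = 1
Since z^(4) = 1, the order of z divides 4 < 8; not primitive.

No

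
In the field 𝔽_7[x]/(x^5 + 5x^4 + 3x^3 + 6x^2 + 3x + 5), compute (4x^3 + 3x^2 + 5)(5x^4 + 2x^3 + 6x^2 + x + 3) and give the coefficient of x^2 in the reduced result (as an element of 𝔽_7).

Multiply in 𝔽_7[x]: (4x^3 + 3x^2 + 5)·(5x^4 + 2x^3 + 6x^2 + x + 3) = 6x^7 + 2x^6 + 2x^5 + 5x^4 + 4x^3 + 4x^2 + 5x + 1.
Reduce using x^5 ≡ 2x^4 + 4x^3 + x^2 + 4x + 2 (mod x^5 + 5x^4 + 3x^3 + 6x^2 + 3x + 5).
Reduced: 6x^3 + 4x + 4.

0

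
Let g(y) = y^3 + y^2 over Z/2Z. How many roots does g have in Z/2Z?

Evaluate at each of the 2 elements of Z/2Z:
g(0) = 0 → root; g(1) = 0 → root.
Roots: {0, 1}.

2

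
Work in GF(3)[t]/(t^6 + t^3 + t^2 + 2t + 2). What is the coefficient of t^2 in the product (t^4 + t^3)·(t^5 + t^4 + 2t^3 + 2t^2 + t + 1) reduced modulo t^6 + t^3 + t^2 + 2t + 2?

Multiply in GF(3)[t]: (t^4 + t^3)·(t^5 + t^4 + 2t^3 + 2t^2 + t + 1) = t^9 + 2t^8 + t^6 + 2t^4 + t^3.
Reduce using t^6 ≡ 2t^3 + 2t^2 + t + 1 (mod t^6 + t^3 + t^2 + 2t + 2).
Reduced: t^4 + t^3 + 2t^2.

2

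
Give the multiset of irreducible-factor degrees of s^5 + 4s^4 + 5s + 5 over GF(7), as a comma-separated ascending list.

5

Write h(s) = s^5 + 4s^4 + 5s + 5.
Complete factorization: h(s) = (s^5 + 4s^4 + 5s + 5).
Factor degrees with multiplicity: 5 = 5.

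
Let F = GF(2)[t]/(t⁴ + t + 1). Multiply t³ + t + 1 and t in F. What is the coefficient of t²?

1

Multiply in GF(2)[t]: (t³ + t + 1)·(t) = t⁴ + t² + t.
Reduce using t⁴ ≡ t + 1 (mod t⁴ + t + 1).
Reduced: t² + 1.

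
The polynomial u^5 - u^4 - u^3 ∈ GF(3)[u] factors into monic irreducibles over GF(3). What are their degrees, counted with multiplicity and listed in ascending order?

1, 1, 1, 2

Write f(u) = u^5 - u^4 - u^3.
Roots in GF(3): f(0) = 0 → root; f(1) = 2; f(2) = 2.
Linear factors from roots: (u).
Complete factorization: f(u) = (u)^3·(u^2 - u - 1).
Factor degrees with multiplicity: 1 + 1 + 1 + 2 = 5.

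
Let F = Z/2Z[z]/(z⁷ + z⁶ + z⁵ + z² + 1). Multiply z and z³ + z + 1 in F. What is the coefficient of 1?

0

Multiply in Z/2Z[z]: (z)·(z³ + z + 1) = z⁴ + z² + z.
Reduced: z⁴ + z² + z.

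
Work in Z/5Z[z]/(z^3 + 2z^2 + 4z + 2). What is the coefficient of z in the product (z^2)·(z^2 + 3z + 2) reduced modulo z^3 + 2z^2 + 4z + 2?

4

Multiply in Z/5Z[z]: (z^2)·(z^2 + 3z + 2) = z^4 + 3z^3 + 2z^2.
Reduce using z^3 ≡ 3z^2 + z + 3 (mod z^3 + 2z^2 + 4z + 2).
Reduced: z^2 + 4z + 3.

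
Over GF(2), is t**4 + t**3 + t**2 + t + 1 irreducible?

Write h(t) = t**4 + t**3 + t**2 + t + 1.
Check for roots in GF(2): h(0) = 1; h(1) = 1.
No roots, so no linear factors.
Monic irreducibles of degree 2 over GF(2): t**2 + t + 1.
None of them divide h (all give nonzero remainder).
No irreducible factor of degree ≤ 2 exists, so h is irreducible over GF(2).

Yes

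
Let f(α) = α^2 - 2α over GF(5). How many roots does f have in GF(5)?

2

Evaluate at each of the 5 elements of GF(5):
f(0) = 0 → root; f(1) = 4; f(2) = 0 → root; f(3) = 3; f(4) = 3.
Roots: {0, 2}.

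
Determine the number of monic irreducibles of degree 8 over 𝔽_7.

720300

x^(7^8) − x is the product of all monic irreducibles of degree dividing 8; Möbius inversion gives N = (1/8) Σ μ(8/d)·7^d.
Divisors of 8: 1, 2, 4, 8; μ(8/d) for each: 0, 0, -1, 1.
Σ = − 7^4 + 7^8 = 5762400.
N = 5762400/8 = 720300.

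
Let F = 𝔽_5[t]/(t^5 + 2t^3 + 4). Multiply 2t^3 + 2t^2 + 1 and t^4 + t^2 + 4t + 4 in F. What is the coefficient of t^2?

1

Multiply in 𝔽_5[t]: (2t^3 + 2t^2 + 1)·(t^4 + t^2 + 4t + 4) = 2t^7 + 2t^6 + 2t^5 + t^4 + t^3 + 4t^2 + 4t + 4.
Reduce using t^5 ≡ 3t^3 + 1 (mod t^5 + 2t^3 + 4).
Reduced: 2t^4 + t^2 + t + 2.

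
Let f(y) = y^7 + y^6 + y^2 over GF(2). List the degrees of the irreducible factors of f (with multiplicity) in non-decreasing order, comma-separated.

1, 1, 2, 3

Roots in GF(2): f(0) = 0 → root; f(1) = 1.
Linear factors from roots: (y).
Complete factorization: f(y) = (y)^2·(y^2 + y + 1)·(y^3 + y + 1).
Factor degrees with multiplicity: 1 + 1 + 2 + 3 = 7.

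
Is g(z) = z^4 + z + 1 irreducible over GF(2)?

Check for roots in GF(2): g(0) = 1; g(1) = 1.
No roots, so no linear factors.
Monic irreducibles of degree 2 over GF(2): z^2 + z + 1.
None of them divide g (all give nonzero remainder).
No irreducible factor of degree ≤ 2 exists, so g is irreducible over GF(2).

Yes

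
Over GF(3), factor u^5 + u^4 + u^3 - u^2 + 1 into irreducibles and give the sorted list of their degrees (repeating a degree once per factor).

Write f(u) = u^5 + u^4 + u^3 - u^2 + 1.
Roots in GF(3): f(0) = 1; f(1) = 0 → root; f(2) = 2.
Linear factors from roots: (u - 1).
Complete factorization: f(u) = (u - 1)·(u^2 + 1)·(u^2 - u - 1).
Factor degrees with multiplicity: 1 + 2 + 2 = 5.

1, 2, 2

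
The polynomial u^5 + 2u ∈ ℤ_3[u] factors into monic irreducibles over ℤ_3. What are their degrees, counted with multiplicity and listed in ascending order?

1, 1, 1, 2

Write g(u) = u^5 + 2u.
Roots in ℤ_3: g(0) = 0 → root; g(1) = 0 → root; g(2) = 0 → root.
Linear factors from roots: (u), (u + 2), (u + 1).
Complete factorization: g(u) = (u)·(u + 1)·(u + 2)·(u^2 + 1).
Factor degrees with multiplicity: 1 + 1 + 1 + 2 = 5.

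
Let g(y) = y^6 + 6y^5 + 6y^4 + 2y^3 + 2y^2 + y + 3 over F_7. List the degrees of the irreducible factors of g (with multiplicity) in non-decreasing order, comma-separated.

1, 1, 2, 2

Linear factors from roots: (y + 6), (y + 4).
Complete factorization: g(y) = (y + 4)·(y + 6)·(y^2 + 4y + 6)·(y^2 + 6y + 6).
Factor degrees with multiplicity: 1 + 1 + 2 + 2 = 6.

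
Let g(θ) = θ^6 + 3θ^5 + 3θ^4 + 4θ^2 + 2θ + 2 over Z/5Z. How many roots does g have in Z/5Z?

4

Evaluate at each of the 5 elements of Z/5Z:
g(0) = 2; g(1) = 0 → root; g(2) = 0 → root; g(3) = 0 → root; g(4) = 0 → root.
Roots: {1, 2, 3, 4}.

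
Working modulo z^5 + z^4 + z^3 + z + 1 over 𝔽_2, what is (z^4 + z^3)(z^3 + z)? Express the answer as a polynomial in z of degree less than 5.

z^4 + z^3 + z^2

Multiply in 𝔽_2[z]: (z^4 + z^3)·(z^3 + z) = z^7 + z^6 + z^5 + z^4.
Reduce using z^5 ≡ z^4 + z^3 + z + 1 (mod z^5 + z^4 + z^3 + z + 1).
Reduced: z^4 + z^3 + z^2.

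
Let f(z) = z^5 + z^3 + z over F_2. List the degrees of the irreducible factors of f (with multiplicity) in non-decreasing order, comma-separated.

Roots in F_2: f(0) = 0 → root; f(1) = 1.
Linear factors from roots: (z).
Complete factorization: f(z) = (z)·(z^2 + z + 1)^2.
Factor degrees with multiplicity: 1 + 2 + 2 = 5.

1, 2, 2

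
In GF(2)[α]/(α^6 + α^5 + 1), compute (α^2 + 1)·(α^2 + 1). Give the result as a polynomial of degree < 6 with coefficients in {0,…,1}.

α^4 + 1

Multiply in GF(2)[α]: (α^2 + 1)·(α^2 + 1) = α^4 + 1.
Reduced: α^4 + 1.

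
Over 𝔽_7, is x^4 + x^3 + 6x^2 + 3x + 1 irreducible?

Yes

Write h(x) = x^4 + x^3 + 6x^2 + 3x + 1.
Check for roots in 𝔽_7: h(0) = 1; h(1) = 5; h(2) = 6; h(3) = 4; h(4) = 2; h(5) = 6; h(6) = 4.
No roots, so no linear factors.
Degree-2 irreducible divisors: test the 21 monic irreducibles of degree 2 over GF(7).
None of them divide h (all give nonzero remainder).
No irreducible factor of degree ≤ 2 exists, so h is irreducible over GF(7).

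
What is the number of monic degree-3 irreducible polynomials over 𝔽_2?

2

x^(2^3) − x is the product of all monic irreducibles of degree dividing 3; Möbius inversion gives N = (1/3) Σ μ(3/d)·2^d.
Divisors of 3: 1, 3; μ(3/d) for each: -1, 1.
Σ = − 2^1 + 2^3 = 6.
N = 6/3 = 2.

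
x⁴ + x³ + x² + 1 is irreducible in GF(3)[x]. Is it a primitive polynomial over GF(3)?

No

Write f(x) = x⁴ + x³ + x² + 1.
|GF(3^4)^×| = 3^4 − 1 = 80. Prime factorization: 80 = 2^4·5.
f is primitive ⇔ x has order 80 in GF(3)[x]/(f), i.e. x^(80/q) ≠ 1 for each prime q | 80.
x^(40) mod f = 1
x^(16) mod f = 2x³ + x² + x.
Since x^(40) = 1, the order of x divides 40 < 80; not primitive.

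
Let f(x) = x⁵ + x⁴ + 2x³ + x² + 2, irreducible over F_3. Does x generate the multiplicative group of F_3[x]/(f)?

No

|GF(3^5)^×| = 3^5 − 1 = 242. Prime factorization: 242 = 2·11^2.
f is primitive ⇔ x has order 242 in GF(3)[x]/(f), i.e. x^(242/q) ≠ 1 for each prime q | 242.
x^(121) mod f = 1
x^(22) mod f = 1
Since x^(121) = 1, the order of x divides 121 < 242; not primitive.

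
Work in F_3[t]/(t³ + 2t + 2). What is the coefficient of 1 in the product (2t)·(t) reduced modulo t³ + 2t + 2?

Multiply in F_3[t]: (2t)·(t) = 2t².
Reduced: 2t².

0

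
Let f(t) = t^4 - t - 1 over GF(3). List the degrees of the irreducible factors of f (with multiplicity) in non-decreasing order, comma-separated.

4

Roots in GF(3): f(0) = 2; f(1) = 2; f(2) = 1.
Complete factorization: f(t) = (t^4 - t - 1).
Factor degrees with multiplicity: 4 = 4.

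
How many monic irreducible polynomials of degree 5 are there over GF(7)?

3360

By the necklace-counting formula, N_7(5) = (1/5) Σ_{d|5} μ(5/d)·7^d.
Divisors of 5: 1, 5; μ(5/d) for each: -1, 1.
Σ = − 7^1 + 7^5 = 16800.
N = 16800/5 = 3360.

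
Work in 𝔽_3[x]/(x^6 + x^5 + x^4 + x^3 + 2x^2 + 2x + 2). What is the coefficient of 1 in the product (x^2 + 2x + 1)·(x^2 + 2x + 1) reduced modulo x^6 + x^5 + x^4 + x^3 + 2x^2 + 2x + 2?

1

Multiply in 𝔽_3[x]: (x^2 + 2x + 1)·(x^2 + 2x + 1) = x^4 + x^3 + x + 1.
Reduced: x^4 + x^3 + x + 1.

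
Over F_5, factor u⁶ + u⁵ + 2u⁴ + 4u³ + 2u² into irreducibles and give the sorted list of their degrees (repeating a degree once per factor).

Write h(u) = u⁶ + u⁵ + 2u⁴ + 4u³ + 2u².
Roots in F_5: h(0) = 0 → root; h(1) = 0 → root; h(2) = 3; h(3) = 0 → root; h(4) = 0 → root.
Linear factors from roots: (u), (u + 4), (u + 2), (u + 1).
Complete factorization: h(u) = (u + 1)·(u + 2)·(u)^2·(u + 4)^2.
Factor degrees with multiplicity: 1 + 1 + 1 + 1 + 1 + 1 = 6.

1, 1, 1, 1, 1, 1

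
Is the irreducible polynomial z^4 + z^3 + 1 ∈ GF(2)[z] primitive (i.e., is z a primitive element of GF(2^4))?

Yes

Write f(z) = z^4 + z^3 + 1.
|GF(2^4)^×| = 2^4 − 1 = 15. Prime factorization: 15 = 3·5.
f is primitive ⇔ z has order 15 in GF(2)[z]/(f), i.e. z^(15/q) ≠ 1 for each prime q | 15.
z^(5) mod f = z^3 + z + 1.
z^(3) mod f = z^3.
None equal 1, so z has full order 15; f is primitive.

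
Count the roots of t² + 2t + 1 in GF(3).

Write h(t) = t² + 2t + 1.
Evaluate at each of the 3 elements of GF(3):
h(0) = 1; h(1) = 1; h(2) = 0 → root.
Roots: {2}.

1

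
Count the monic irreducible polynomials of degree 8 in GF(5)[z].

The number of monic irreducibles of degree 8 over GF(5) is (1/8)·Σ_{d∣8} μ(8/d) 5^d.
Divisors of 8: 1, 2, 4, 8; μ(8/d) for each: 0, 0, -1, 1.
Σ = − 5^4 + 5^8 = 390000.
N = 390000/8 = 48750.

48750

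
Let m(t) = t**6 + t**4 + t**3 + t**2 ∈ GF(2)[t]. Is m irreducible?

No

Check for roots in GF(2): m(0) = 0 → root; m(1) = 0 → root.
m(0) = 0, so (t) divides m(t); m is reducible.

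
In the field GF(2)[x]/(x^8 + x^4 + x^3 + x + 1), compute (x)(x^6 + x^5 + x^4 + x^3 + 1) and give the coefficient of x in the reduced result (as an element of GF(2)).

1

Multiply in GF(2)[x]: (x)·(x^6 + x^5 + x^4 + x^3 + 1) = x^7 + x^6 + x^5 + x^4 + x.
Reduced: x^7 + x^6 + x^5 + x^4 + x.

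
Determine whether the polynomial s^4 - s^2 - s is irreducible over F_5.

Write m(s) = s^4 - s^2 - s.
Check for roots in F_5: m(0) = 0 → root; m(1) = 4; m(2) = 0 → root; m(3) = 4; m(4) = 1.
m(0) = 0, so (s) divides m(s); m is reducible.

No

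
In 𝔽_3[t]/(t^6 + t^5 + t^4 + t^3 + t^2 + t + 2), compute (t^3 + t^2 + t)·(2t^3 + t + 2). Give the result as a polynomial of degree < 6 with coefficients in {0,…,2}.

t^4 + t^3 + t^2 + 2

Multiply in 𝔽_3[t]: (t^3 + t^2 + t)·(2t^3 + t + 2) = 2t^6 + 2t^5 + 2t.
Reduce using t^6 ≡ 2t^5 + 2t^4 + 2t^3 + 2t^2 + 2t + 1 (mod t^6 + t^5 + t^4 + t^3 + t^2 + t + 2).
Reduced: t^4 + t^3 + t^2 + 2.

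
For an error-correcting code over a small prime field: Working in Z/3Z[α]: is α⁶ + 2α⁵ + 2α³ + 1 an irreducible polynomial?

Write h(α) = α⁶ + 2α⁵ + 2α³ + 1.
Check for roots in Z/3Z: h(0) = 1; h(1) = 0 → root; h(2) = 1.
h(1) = 0, so (α − 1) divides h(α); h is reducible.

No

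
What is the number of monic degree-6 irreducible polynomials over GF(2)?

By the necklace-counting formula, N_2(6) = (1/6) Σ_{d|6} μ(6/d)·2^d.
Divisors of 6: 1, 2, 3, 6; μ(6/d) for each: 1, -1, -1, 1.
Σ = 2^1 − 2^2 − 2^3 + 2^6 = 54.
N = 54/6 = 9.

9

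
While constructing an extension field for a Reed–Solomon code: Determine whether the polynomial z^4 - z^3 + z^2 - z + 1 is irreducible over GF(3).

Yes

Write P(z) = z^4 - z^3 + z^2 - z + 1.
Check for roots in GF(3): P(0) = 1; P(1) = 1; P(2) = 2.
No roots, so no linear factors.
Monic irreducibles of degree 2 over GF(3): z^2 + 1, z^2 + z - 1, z^2 - z - 1.
None of them divide P (all give nonzero remainder).
No irreducible factor of degree ≤ 2 exists, so P is irreducible over GF(3).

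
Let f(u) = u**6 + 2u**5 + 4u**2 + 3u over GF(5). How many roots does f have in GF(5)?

5

Evaluate at each of the 5 elements of GF(5):
f(0) = 0 → root; f(1) = 0 → root; f(2) = 0 → root; f(3) = 0 → root; f(4) = 0 → root.
Roots: {0, 1, 2, 3, 4}.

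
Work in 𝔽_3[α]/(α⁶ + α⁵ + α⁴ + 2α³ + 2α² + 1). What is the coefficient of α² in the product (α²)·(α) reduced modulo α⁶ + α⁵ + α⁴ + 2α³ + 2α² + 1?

Multiply in 𝔽_3[α]: (α²)·(α) = α³.
Reduced: α³.

0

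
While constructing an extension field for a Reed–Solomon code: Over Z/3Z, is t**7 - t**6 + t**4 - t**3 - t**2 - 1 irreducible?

Yes

Write f(t) = t**7 - t**6 + t**4 - t**3 - t**2 - 1.
Check for roots in Z/3Z: f(0) = 2; f(1) = 1; f(2) = 1.
No roots, so no linear factors.
Monic irreducibles of degree 2 over GF(3): t**2 + 1, t**2 + t - 1, t**2 - t - 1.
None of them divide f (all give nonzero remainder).
Degree-3 irreducible divisors: test the 8 monic irreducibles of degree 3 over GF(3).
None of them divide f (all give nonzero remainder).
No irreducible factor of degree ≤ 3 exists, so f is irreducible over GF(3).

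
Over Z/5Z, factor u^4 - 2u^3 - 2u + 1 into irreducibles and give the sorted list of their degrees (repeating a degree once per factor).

4

Write g(u) = u^4 - 2u^3 - 2u + 1.
Roots in Z/5Z: g(0) = 1; g(1) = 3; g(2) = 2; g(3) = 2; g(4) = 1.
Complete factorization: g(u) = (u^4 - 2u^3 - 2u + 1).
Factor degrees with multiplicity: 4 = 4.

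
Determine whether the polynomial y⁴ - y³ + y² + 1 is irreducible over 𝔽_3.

Yes

Write g(y) = y⁴ - y³ + y² + 1.
Check for roots in 𝔽_3: g(0) = 1; g(1) = 2; g(2) = 1.
No roots, so no linear factors.
Monic irreducibles of degree 2 over GF(3): y² + 1, y² + y - 1, y² - y - 1.
None of them divide g (all give nonzero remainder).
No irreducible factor of degree ≤ 2 exists, so g is irreducible over GF(3).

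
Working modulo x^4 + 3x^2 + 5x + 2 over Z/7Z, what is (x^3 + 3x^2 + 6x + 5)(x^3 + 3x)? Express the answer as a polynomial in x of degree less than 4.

Multiply in Z/7Z[x]: (x^3 + 3x^2 + 6x + 5)·(x^3 + 3x) = x^6 + 3x^5 + 2x^4 + 4x^2 + x.
Reduce using x^4 ≡ 4x^2 + 2x + 5 (mod x^4 + 3x^2 + 5x + 2).
Reduced: 4x^2 + 2.

4x^2 + 2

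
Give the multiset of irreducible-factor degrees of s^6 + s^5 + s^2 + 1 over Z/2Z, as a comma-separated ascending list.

Write h(s) = s^6 + s^5 + s^2 + 1.
Roots in Z/2Z: h(0) = 1; h(1) = 0 → root.
Linear factors from roots: (s + 1).
Complete factorization: h(s) = (s + 1)·(s^2 + s + 1)·(s^3 + s^2 + 1).
Factor degrees with multiplicity: 1 + 2 + 3 = 6.

1, 2, 3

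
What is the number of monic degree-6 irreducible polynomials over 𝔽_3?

116

x^(3^6) − x is the product of all monic irreducibles of degree dividing 6; Möbius inversion gives N = (1/6) Σ μ(6/d)·3^d.
Divisors of 6: 1, 2, 3, 6; μ(6/d) for each: 1, -1, -1, 1.
Σ = 3^1 − 3^2 − 3^3 + 3^6 = 696.
N = 696/6 = 116.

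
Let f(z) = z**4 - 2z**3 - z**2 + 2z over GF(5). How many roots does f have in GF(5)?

4

Evaluate at each of the 5 elements of GF(5):
f(0) = 0 → root; f(1) = 0 → root; f(2) = 0 → root; f(3) = 4; f(4) = 0 → root.
Roots: {0, 1, 2, 4}.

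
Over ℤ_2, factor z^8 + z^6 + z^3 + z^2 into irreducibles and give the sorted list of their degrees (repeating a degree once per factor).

1, 1, 1, 2, 3

Write f(z) = z^8 + z^6 + z^3 + z^2.
Roots in ℤ_2: f(0) = 0 → root; f(1) = 0 → root.
Linear factors from roots: (z), (z + 1).
Complete factorization: f(z) = (z + 1)·(z)^2·(z^2 + z + 1)·(z^3 + z + 1).
Factor degrees with multiplicity: 1 + 1 + 1 + 2 + 3 = 8.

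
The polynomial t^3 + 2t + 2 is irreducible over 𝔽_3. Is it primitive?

Write f(t) = t^3 + 2t + 2.
|GF(3^3)^×| = 3^3 − 1 = 26. Prime factorization: 26 = 2·13.
f is primitive ⇔ t has order 26 in GF(3)[t]/(f), i.e. t^(26/q) ≠ 1 for each prime q | 26.
t^(13) mod f = 1
t^(2) mod f = t^2.
Since t^(13) = 1, the order of t divides 13 < 26; not primitive.

No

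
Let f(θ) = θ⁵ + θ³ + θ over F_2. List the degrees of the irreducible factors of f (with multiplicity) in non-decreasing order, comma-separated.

Roots in F_2: f(0) = 0 → root; f(1) = 1.
Linear factors from roots: (θ).
Complete factorization: f(θ) = (θ)·(θ² + θ + 1)^2.
Factor degrees with multiplicity: 1 + 2 + 2 = 5.

1, 2, 2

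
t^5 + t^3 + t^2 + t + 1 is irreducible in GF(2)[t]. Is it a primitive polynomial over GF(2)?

Yes

Write f(t) = t^5 + t^3 + t^2 + t + 1.
|GF(2^5)^×| = 2^5 − 1 = 31. Prime factorization: 31 = 31.
f is primitive ⇔ t has order 31 in GF(2)[t]/(f), i.e. t^(31/q) ≠ 1 for each prime q | 31.
t^(1) mod f = t.
None equal 1, so t has full order 31; f is primitive.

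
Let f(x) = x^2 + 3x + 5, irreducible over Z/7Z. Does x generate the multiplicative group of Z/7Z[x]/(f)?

Yes

|GF(7^2)^×| = 7^2 − 1 = 48. Prime factorization: 48 = 2^4·3.
f is primitive ⇔ x has order 48 in GF(7)[x]/(f), i.e. x^(48/q) ≠ 1 for each prime q | 48.
x^(24) mod f = 6.
x^(16) mod f = 4.
None equal 1, so x has full order 48; f is primitive.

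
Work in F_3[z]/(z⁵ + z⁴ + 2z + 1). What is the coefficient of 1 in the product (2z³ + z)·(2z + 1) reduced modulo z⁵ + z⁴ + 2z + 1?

0

Multiply in F_3[z]: (2z³ + z)·(2z + 1) = z⁴ + 2z³ + 2z² + z.
Reduced: z⁴ + 2z³ + 2z² + z.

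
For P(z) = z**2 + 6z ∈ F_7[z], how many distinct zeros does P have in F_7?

2

Evaluate at each of the 7 elements of F_7:
P(0) = 0 → root; P(1) = 0 → root; P(2) = 2; P(3) = 6; P(4) = 5; P(5) = 6; P(6) = 2.
Roots: {0, 1}.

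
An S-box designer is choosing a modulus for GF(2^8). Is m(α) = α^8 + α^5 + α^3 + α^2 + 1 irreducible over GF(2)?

Yes

Check for roots in GF(2): m(0) = 1; m(1) = 1.
No roots, so no linear factors.
Monic irreducibles of degree 2 over GF(2): α^2 + α + 1.
None of them divide m (all give nonzero remainder).
Monic irreducibles of degree 3 over GF(2): α^3 + α + 1, α^3 + α^2 + 1.
None of them divide m (all give nonzero remainder).
Monic irreducibles of degree 4 over GF(2): α^4 + α + 1, α^4 + α^3 + 1, α^4 + α^3 + α^2 + α + 1.
None of them divide m (all give nonzero remainder).
No irreducible factor of degree ≤ 4 exists, so m is irreducible over GF(2).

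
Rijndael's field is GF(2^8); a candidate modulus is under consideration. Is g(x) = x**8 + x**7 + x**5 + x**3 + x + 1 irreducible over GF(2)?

Check for roots in GF(2): g(0) = 1; g(1) = 0 → root.
g(1) = 0, so (x − 1) divides g(x); g is reducible.

No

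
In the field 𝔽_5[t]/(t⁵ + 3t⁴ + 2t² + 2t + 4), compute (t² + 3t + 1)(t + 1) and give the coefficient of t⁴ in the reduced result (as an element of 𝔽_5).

0

Multiply in 𝔽_5[t]: (t² + 3t + 1)·(t + 1) = t³ + 4t² + 4t + 1.
Reduced: t³ + 4t² + 4t + 1.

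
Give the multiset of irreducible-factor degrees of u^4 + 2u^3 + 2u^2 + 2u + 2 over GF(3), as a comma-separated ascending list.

1, 3

Write g(u) = u^4 + 2u^3 + 2u^2 + 2u + 2.
Roots in GF(3): g(0) = 2; g(1) = 0 → root; g(2) = 1.
Linear factors from roots: (u + 2).
Complete factorization: g(u) = (u + 2)·(u^3 + 2u + 1).
Factor degrees with multiplicity: 1 + 3 = 4.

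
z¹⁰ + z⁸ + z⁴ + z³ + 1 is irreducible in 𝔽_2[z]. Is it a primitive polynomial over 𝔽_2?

Yes

Write f(z) = z¹⁰ + z⁸ + z⁴ + z³ + 1.
|GF(2^10)^×| = 2^10 − 1 = 1023. Prime factorization: 1023 = 3·11·31.
f is primitive ⇔ z has order 1023 in GF(2)[z]/(f), i.e. z^(1023/q) ≠ 1 for each prime q | 1023.
z^(341) mod f = z⁹ + z⁸ + z⁶ + z⁵ + z⁴ + z³ + z² + z.
z^(93) mod f = z⁷ + z⁶ + z⁵ + z⁴ + z² + z + 1.
z^(33) mod f = z⁶ + z³ + z² + z + 1.
None equal 1, so z has full order 1023; f is primitive.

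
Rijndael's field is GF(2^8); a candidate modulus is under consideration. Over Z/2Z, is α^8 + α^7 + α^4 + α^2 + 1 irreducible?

Write P(α) = α^8 + α^7 + α^4 + α^2 + 1.
Check for roots in Z/2Z: P(0) = 1; P(1) = 1.
No roots, so no linear factors.
Monic irreducibles of degree 2 over GF(2): α^2 + α + 1.
None of them divide P (all give nonzero remainder).
Monic irreducibles of degree 3 over GF(2): α^3 + α + 1, α^3 + α^2 + 1.
α^3 + α + 1 divides P: P(α) = (α^3 + α + 1)·(α^5 + α^4 + α^3 + α + 1).

No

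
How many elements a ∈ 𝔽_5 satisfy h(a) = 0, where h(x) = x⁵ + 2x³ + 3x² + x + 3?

Evaluate at each of the 5 elements of 𝔽_5:
h(0) = 3; h(1) = 0 → root; h(2) = 0 → root; h(3) = 0 → root; h(4) = 2.
Roots: {1, 2, 3}.

3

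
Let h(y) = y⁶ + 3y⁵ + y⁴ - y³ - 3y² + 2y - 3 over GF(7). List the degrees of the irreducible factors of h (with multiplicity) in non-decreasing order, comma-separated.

Linear factors from roots: (y - 1).
Complete factorization: h(y) = (y - 1)·(y² + y - 1)·(y³ + 3y² + 3y - 3).
Factor degrees with multiplicity: 1 + 2 + 3 = 6.

1, 2, 3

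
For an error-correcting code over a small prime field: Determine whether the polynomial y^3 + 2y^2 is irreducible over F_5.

No

Write f(y) = y^3 + 2y^2.
Check for roots in F_5: f(0) = 0 → root; f(1) = 3; f(2) = 1; f(3) = 0 → root; f(4) = 1.
f(0) = 0, so (y) divides f(y); f is reducible.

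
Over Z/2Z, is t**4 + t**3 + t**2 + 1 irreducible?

No

Write f(t) = t**4 + t**3 + t**2 + 1.
Check for roots in Z/2Z: f(0) = 1; f(1) = 0 → root.
f(1) = 0, so (t − 1) divides f(t); f is reducible.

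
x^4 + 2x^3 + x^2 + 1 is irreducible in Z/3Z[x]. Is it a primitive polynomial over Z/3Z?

Write f(x) = x^4 + 2x^3 + x^2 + 1.
|GF(3^4)^×| = 3^4 − 1 = 80. Prime factorization: 80 = 2^4·5.
f is primitive ⇔ x has order 80 in GF(3)[x]/(f), i.e. x^(80/q) ≠ 1 for each prime q | 80.
x^(40) mod f = 1
x^(16) mod f = x^3 + x^2 + 2x.
Since x^(40) = 1, the order of x divides 40 < 80; not primitive.

No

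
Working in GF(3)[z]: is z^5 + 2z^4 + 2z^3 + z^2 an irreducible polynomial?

Write g(z) = z^5 + 2z^4 + 2z^3 + z^2.
Check for roots in GF(3): g(0) = 0 → root; g(1) = 0 → root; g(2) = 0 → root.
g(0) = 0, so (z) divides g(z); g is reducible.

No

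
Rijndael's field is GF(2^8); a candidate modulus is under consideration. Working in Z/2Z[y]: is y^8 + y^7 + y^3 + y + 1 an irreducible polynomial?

Yes

Write g(y) = y^8 + y^7 + y^3 + y + 1.
Check for roots in Z/2Z: g(0) = 1; g(1) = 1.
No roots, so no linear factors.
Monic irreducibles of degree 2 over GF(2): y^2 + y + 1.
None of them divide g (all give nonzero remainder).
Monic irreducibles of degree 3 over GF(2): y^3 + y + 1, y^3 + y^2 + 1.
None of them divide g (all give nonzero remainder).
Monic irreducibles of degree 4 over GF(2): y^4 + y + 1, y^4 + y^3 + 1, y^4 + y^3 + y^2 + y + 1.
None of them divide g (all give nonzero remainder).
No irreducible factor of degree ≤ 4 exists, so g is irreducible over GF(2).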